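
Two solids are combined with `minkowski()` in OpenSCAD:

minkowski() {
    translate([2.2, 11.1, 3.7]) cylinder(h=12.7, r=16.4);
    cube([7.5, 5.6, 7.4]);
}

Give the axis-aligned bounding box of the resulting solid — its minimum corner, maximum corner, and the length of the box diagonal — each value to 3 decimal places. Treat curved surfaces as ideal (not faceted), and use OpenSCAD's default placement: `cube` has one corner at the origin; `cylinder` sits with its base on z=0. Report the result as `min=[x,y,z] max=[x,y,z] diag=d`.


min=[-14.200,-5.300,3.700] max=[26.100,33.100,23.800] diag=59.183

A = translate([2.2, 11.1, 3.7]) cylinder(h=12.7, r=16.4) → bbox [-14.2,-5.3,3.7] .. [18.6,27.5,16.4]
B = cube([7.5, 5.6, 7.4]) → bbox [0,0,0] .. [7.5,5.6,7.4]
lo = A.lo+B.lo = [-14.2+0, -5.3+0, 3.7+0] = [-14.200,-5.300,3.700]
hi = A.hi+B.hi = [18.6+7.5, 27.5+5.6, 16.4+7.4] = [26.100,33.100,23.800]
diag = √(40.3²+38.4²+20.1²) = √3502.66 = 59.183


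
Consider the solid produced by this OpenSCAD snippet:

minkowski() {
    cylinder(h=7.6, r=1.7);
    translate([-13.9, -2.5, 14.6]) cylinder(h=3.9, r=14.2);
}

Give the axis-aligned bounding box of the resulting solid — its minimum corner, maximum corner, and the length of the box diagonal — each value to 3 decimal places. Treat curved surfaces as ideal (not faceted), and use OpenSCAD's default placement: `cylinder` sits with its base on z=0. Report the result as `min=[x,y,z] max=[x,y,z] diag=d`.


min=[-29.800,-18.400,14.600] max=[2.000,13.400,26.100] diag=46.419

A = translate([-13.9, -2.5, 14.6]) cylinder(h=3.9, r=14.2) → bbox [-28.1,-16.7,14.6] .. [0.3,11.7,18.5]
B = cylinder(h=7.6, r=1.7) → bbox [-1.7,-1.7,0] .. [1.7,1.7,7.6]
lo = A.lo+B.lo = [-28.1-1.7, -16.7-1.7, 14.6+0] = [-29.800,-18.400,14.600]
hi = A.hi+B.hi = [0.3+1.7, 11.7+1.7, 18.5+7.6] = [2.000,13.400,26.100]
diag = √(31.8²+31.8²+11.5²) = √2154.73 = 46.419


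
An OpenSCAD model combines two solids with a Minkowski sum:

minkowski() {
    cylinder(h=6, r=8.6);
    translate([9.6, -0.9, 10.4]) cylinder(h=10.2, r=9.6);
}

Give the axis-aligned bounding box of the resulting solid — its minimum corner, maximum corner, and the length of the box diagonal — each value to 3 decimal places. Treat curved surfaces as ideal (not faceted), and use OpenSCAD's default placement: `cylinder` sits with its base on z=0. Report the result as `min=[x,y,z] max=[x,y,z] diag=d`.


A = translate([9.6, -0.9, 10.4]) cylinder(h=10.2, r=9.6) → bbox [0,-10.5,10.4] .. [19.2,8.7,20.6]
B = cylinder(h=6, r=8.6) → bbox [-8.6,-8.6,0] .. [8.6,8.6,6]
lo = A.lo+B.lo = [0-8.6, -10.5-8.6, 10.4+0] = [-8.600,-19.100,10.400]
hi = A.hi+B.hi = [19.2+8.6, 8.7+8.6, 20.6+6] = [27.800,17.300,26.600]
diag = √(36.4²+36.4²+16.2²) = √2912.36 = 53.966

min=[-8.600,-19.100,10.400] max=[27.800,17.300,26.600] diag=53.966


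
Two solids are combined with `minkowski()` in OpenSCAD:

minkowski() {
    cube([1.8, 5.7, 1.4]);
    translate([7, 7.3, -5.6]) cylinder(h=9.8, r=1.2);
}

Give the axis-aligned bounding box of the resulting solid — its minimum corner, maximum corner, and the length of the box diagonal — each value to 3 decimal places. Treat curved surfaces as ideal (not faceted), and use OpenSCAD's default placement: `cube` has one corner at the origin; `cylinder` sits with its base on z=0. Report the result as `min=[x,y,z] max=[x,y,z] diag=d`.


A = translate([7, 7.3, -5.6]) cylinder(h=9.8, r=1.2) → bbox [5.8,6.1,-5.6] .. [8.2,8.5,4.2]
B = cube([1.8, 5.7, 1.4]) → bbox [0,0,0] .. [1.8,5.7,1.4]
lo = A.lo+B.lo = [5.8+0, 6.1+0, -5.6+0] = [5.800,6.100,-5.600]
hi = A.hi+B.hi = [8.2+1.8, 8.5+5.7, 4.2+1.4] = [10.000,14.200,5.600]
diag = √(4.2²+8.1²+11.2²) = √208.69 = 14.446

min=[5.800,6.100,-5.600] max=[10.000,14.200,5.600] diag=14.446


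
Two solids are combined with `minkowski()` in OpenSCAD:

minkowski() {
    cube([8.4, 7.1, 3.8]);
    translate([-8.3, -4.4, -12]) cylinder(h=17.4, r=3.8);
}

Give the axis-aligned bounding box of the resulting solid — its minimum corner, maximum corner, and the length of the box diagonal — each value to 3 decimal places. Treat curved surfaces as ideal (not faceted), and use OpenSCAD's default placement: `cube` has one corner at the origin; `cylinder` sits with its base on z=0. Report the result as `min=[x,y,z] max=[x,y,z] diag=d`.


min=[-12.100,-8.200,-12.000] max=[3.900,6.500,9.200] diag=30.357

A = translate([-8.3, -4.4, -12]) cylinder(h=17.4, r=3.8) → bbox [-12.1,-8.2,-12] .. [-4.5,-0.6,5.4]
B = cube([8.4, 7.1, 3.8]) → bbox [0,0,0] .. [8.4,7.1,3.8]
lo = A.lo+B.lo = [-12.1+0, -8.2+0, -12+0] = [-12.100,-8.200,-12.000]
hi = A.hi+B.hi = [-4.5+8.4, -0.6+7.1, 5.4+3.8] = [3.900,6.500,9.200]
diag = √(16²+14.7²+21.2²) = √921.53 = 30.357


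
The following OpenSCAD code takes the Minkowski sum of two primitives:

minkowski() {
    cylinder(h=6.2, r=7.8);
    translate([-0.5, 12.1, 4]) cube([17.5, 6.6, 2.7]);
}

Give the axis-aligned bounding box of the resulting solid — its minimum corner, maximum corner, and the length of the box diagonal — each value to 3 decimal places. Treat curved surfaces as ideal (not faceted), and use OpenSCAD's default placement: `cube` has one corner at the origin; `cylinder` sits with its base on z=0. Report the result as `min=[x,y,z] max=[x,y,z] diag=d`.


min=[-8.300,4.300,4.000] max=[24.800,26.500,12.900] diag=40.837

A = translate([-0.5, 12.1, 4]) cube([17.5, 6.6, 2.7]) → bbox [-0.5,12.1,4] .. [17,18.7,6.7]
B = cylinder(h=6.2, r=7.8) → bbox [-7.8,-7.8,0] .. [7.8,7.8,6.2]
lo = A.lo+B.lo = [-0.5-7.8, 12.1-7.8, 4+0] = [-8.300,4.300,4.000]
hi = A.hi+B.hi = [17+7.8, 18.7+7.8, 6.7+6.2] = [24.800,26.500,12.900]
diag = √(33.1²+22.2²+8.9²) = √1667.66 = 40.837


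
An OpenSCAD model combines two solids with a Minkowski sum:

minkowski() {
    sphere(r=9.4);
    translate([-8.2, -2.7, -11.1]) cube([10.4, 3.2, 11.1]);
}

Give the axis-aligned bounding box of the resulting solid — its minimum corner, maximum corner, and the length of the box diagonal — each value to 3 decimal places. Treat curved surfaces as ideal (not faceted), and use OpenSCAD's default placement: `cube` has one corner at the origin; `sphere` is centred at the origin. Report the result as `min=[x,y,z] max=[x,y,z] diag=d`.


min=[-17.600,-12.100,-20.500] max=[11.600,9.900,9.400] diag=47.230

A = translate([-8.2, -2.7, -11.1]) cube([10.4, 3.2, 11.1]) → bbox [-8.2,-2.7,-11.1] .. [2.2,0.5,0]
B = sphere(r=9.4) → bbox [-9.4,-9.4,-9.4] .. [9.4,9.4,9.4]
lo = A.lo+B.lo = [-8.2-9.4, -2.7-9.4, -11.1-9.4] = [-17.600,-12.100,-20.500]
hi = A.hi+B.hi = [2.2+9.4, 0.5+9.4, 0+9.4] = [11.600,9.900,9.400]
diag = √(29.2²+22²+29.9²) = √2230.65 = 47.230


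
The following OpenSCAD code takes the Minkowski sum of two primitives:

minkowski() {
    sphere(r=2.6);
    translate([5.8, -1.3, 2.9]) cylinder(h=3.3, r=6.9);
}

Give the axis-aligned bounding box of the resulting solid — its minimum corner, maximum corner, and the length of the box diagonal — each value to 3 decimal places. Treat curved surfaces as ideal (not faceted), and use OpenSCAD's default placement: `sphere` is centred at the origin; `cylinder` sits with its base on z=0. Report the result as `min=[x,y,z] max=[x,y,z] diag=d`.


A = translate([5.8, -1.3, 2.9]) cylinder(h=3.3, r=6.9) → bbox [-1.1,-8.2,2.9] .. [12.7,5.6,6.2]
B = sphere(r=2.6) → bbox [-2.6,-2.6,-2.6] .. [2.6,2.6,2.6]
lo = A.lo+B.lo = [-1.1-2.6, -8.2-2.6, 2.9-2.6] = [-3.700,-10.800,0.300]
hi = A.hi+B.hi = [12.7+2.6, 5.6+2.6, 6.2+2.6] = [15.300,8.200,8.800]
diag = √(19²+19²+8.5²) = √794.25 = 28.182

min=[-3.700,-10.800,0.300] max=[15.300,8.200,8.800] diag=28.182


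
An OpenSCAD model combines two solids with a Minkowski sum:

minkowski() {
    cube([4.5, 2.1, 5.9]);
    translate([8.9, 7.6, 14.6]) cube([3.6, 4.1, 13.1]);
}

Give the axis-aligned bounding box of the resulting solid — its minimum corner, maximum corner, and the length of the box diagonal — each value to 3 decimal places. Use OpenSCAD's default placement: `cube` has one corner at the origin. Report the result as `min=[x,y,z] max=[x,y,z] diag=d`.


min=[8.900,7.600,14.600] max=[17.000,13.800,33.600] diag=21.565

A = translate([8.9, 7.6, 14.6]) cube([3.6, 4.1, 13.1]) → bbox [8.9,7.6,14.6] .. [12.5,11.7,27.7]
B = cube([4.5, 2.1, 5.9]) → bbox [0,0,0] .. [4.5,2.1,5.9]
lo = A.lo+B.lo = [8.9+0, 7.6+0, 14.6+0] = [8.900,7.600,14.600]
hi = A.hi+B.hi = [12.5+4.5, 11.7+2.1, 27.7+5.9] = [17.000,13.800,33.600]
diag = √(8.1²+6.2²+19²) = √465.05 = 21.565


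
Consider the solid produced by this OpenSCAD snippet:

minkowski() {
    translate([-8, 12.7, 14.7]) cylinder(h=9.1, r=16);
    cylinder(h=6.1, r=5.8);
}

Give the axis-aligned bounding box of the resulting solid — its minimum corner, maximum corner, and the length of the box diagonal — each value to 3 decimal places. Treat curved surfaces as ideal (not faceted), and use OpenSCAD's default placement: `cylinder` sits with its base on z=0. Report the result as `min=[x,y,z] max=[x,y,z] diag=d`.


A = translate([-8, 12.7, 14.7]) cylinder(h=9.1, r=16) → bbox [-24,-3.3,14.7] .. [8,28.7,23.8]
B = cylinder(h=6.1, r=5.8) → bbox [-5.8,-5.8,0] .. [5.8,5.8,6.1]
lo = A.lo+B.lo = [-24-5.8, -3.3-5.8, 14.7+0] = [-29.800,-9.100,14.700]
hi = A.hi+B.hi = [8+5.8, 28.7+5.8, 23.8+6.1] = [13.800,34.500,29.900]
diag = √(43.6²+43.6²+15.2²) = √4032.96 = 63.506

min=[-29.800,-9.100,14.700] max=[13.800,34.500,29.900] diag=63.506


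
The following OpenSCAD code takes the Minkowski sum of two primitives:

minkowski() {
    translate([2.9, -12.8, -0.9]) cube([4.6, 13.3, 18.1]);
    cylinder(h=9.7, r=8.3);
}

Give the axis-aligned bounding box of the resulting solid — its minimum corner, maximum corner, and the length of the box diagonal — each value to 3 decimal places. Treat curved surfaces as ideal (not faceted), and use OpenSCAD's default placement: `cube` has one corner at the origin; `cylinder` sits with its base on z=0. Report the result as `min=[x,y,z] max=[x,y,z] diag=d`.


A = translate([2.9, -12.8, -0.9]) cube([4.6, 13.3, 18.1]) → bbox [2.9,-12.8,-0.9] .. [7.5,0.5,17.2]
B = cylinder(h=9.7, r=8.3) → bbox [-8.3,-8.3,0] .. [8.3,8.3,9.7]
lo = A.lo+B.lo = [2.9-8.3, -12.8-8.3, -0.9+0] = [-5.400,-21.100,-0.900]
hi = A.hi+B.hi = [7.5+8.3, 0.5+8.3, 17.2+9.7] = [15.800,8.800,26.900]
diag = √(21.2²+29.9²+27.8²) = √2116.29 = 46.003

min=[-5.400,-21.100,-0.900] max=[15.800,8.800,26.900] diag=46.003


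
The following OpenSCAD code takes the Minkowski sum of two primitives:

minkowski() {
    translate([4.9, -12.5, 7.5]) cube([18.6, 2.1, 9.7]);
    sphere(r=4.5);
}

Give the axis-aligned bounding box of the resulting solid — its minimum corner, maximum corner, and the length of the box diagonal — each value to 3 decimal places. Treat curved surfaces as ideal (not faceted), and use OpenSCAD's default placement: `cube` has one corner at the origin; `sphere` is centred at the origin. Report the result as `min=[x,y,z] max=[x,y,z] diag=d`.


A = translate([4.9, -12.5, 7.5]) cube([18.6, 2.1, 9.7]) → bbox [4.9,-12.5,7.5] .. [23.5,-10.4,17.2]
B = sphere(r=4.5) → bbox [-4.5,-4.5,-4.5] .. [4.5,4.5,4.5]
lo = A.lo+B.lo = [4.9-4.5, -12.5-4.5, 7.5-4.5] = [0.400,-17.000,3.000]
hi = A.hi+B.hi = [23.5+4.5, -10.4+4.5, 17.2+4.5] = [28.000,-5.900,21.700]
diag = √(27.6²+11.1²+18.7²) = √1234.66 = 35.138

min=[0.400,-17.000,3.000] max=[28.000,-5.900,21.700] diag=35.138


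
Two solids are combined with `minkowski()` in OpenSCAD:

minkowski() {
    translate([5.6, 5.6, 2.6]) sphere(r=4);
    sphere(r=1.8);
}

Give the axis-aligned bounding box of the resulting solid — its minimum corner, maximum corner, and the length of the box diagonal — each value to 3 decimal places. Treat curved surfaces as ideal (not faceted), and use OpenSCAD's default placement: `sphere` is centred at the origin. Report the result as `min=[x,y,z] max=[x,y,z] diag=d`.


A = translate([5.6, 5.6, 2.6]) sphere(r=4) → bbox [1.6,1.6,-1.4] .. [9.6,9.6,6.6]
B = sphere(r=1.8) → bbox [-1.8,-1.8,-1.8] .. [1.8,1.8,1.8]
lo = A.lo+B.lo = [1.6-1.8, 1.6-1.8, -1.4-1.8] = [-0.200,-0.200,-3.200]
hi = A.hi+B.hi = [9.6+1.8, 9.6+1.8, 6.6+1.8] = [11.400,11.400,8.400]
diag = √(11.6²+11.6²+11.6²) = √403.68 = 20.092

min=[-0.200,-0.200,-3.200] max=[11.400,11.400,8.400] diag=20.092


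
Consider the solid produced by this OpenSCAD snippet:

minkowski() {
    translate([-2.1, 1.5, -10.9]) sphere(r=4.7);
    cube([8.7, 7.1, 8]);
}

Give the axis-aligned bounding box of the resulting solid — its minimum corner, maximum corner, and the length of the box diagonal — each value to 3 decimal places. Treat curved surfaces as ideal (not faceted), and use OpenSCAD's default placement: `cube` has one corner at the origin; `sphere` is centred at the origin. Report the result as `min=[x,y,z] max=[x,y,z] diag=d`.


min=[-6.800,-3.200,-15.600] max=[11.300,13.300,1.800] diag=30.044

A = translate([-2.1, 1.5, -10.9]) sphere(r=4.7) → bbox [-6.8,-3.2,-15.6] .. [2.6,6.2,-6.2]
B = cube([8.7, 7.1, 8]) → bbox [0,0,0] .. [8.7,7.1,8]
lo = A.lo+B.lo = [-6.8+0, -3.2+0, -15.6+0] = [-6.800,-3.200,-15.600]
hi = A.hi+B.hi = [2.6+8.7, 6.2+7.1, -6.2+8] = [11.300,13.300,1.800]
diag = √(18.1²+16.5²+17.4²) = √902.62 = 30.044


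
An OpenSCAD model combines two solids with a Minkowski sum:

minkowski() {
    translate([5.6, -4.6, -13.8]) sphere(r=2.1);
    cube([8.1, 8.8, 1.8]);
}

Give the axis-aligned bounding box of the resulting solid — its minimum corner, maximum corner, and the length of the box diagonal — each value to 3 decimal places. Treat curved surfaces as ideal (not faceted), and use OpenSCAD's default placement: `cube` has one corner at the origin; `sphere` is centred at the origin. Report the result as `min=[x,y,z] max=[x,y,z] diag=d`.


min=[3.500,-6.700,-15.900] max=[15.800,6.300,-9.900] diag=18.876

A = translate([5.6, -4.6, -13.8]) sphere(r=2.1) → bbox [3.5,-6.7,-15.9] .. [7.7,-2.5,-11.7]
B = cube([8.1, 8.8, 1.8]) → bbox [0,0,0] .. [8.1,8.8,1.8]
lo = A.lo+B.lo = [3.5+0, -6.7+0, -15.9+0] = [3.500,-6.700,-15.900]
hi = A.hi+B.hi = [7.7+8.1, -2.5+8.8, -11.7+1.8] = [15.800,6.300,-9.900]
diag = √(12.3²+13²+6²) = √356.29 = 18.876


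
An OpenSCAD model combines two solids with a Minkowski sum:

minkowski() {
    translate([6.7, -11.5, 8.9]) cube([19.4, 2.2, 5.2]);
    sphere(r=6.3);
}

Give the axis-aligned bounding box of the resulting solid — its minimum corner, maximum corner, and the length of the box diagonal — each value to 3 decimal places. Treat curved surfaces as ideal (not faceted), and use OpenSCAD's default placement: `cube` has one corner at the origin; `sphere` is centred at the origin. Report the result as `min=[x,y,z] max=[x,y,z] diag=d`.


min=[0.400,-17.800,2.600] max=[32.400,-3.000,20.400] diag=39.495

A = translate([6.7, -11.5, 8.9]) cube([19.4, 2.2, 5.2]) → bbox [6.7,-11.5,8.9] .. [26.1,-9.3,14.1]
B = sphere(r=6.3) → bbox [-6.3,-6.3,-6.3] .. [6.3,6.3,6.3]
lo = A.lo+B.lo = [6.7-6.3, -11.5-6.3, 8.9-6.3] = [0.400,-17.800,2.600]
hi = A.hi+B.hi = [26.1+6.3, -9.3+6.3, 14.1+6.3] = [32.400,-3.000,20.400]
diag = √(32²+14.8²+17.8²) = √1559.88 = 39.495


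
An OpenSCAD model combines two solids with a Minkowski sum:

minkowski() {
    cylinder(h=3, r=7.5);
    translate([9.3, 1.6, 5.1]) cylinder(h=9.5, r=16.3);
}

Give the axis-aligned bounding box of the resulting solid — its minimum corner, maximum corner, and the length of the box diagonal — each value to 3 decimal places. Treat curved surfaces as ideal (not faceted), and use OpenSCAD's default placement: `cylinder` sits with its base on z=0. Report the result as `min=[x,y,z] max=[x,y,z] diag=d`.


A = translate([9.3, 1.6, 5.1]) cylinder(h=9.5, r=16.3) → bbox [-7,-14.7,5.1] .. [25.6,17.9,14.6]
B = cylinder(h=3, r=7.5) → bbox [-7.5,-7.5,0] .. [7.5,7.5,3]
lo = A.lo+B.lo = [-7-7.5, -14.7-7.5, 5.1+0] = [-14.500,-22.200,5.100]
hi = A.hi+B.hi = [25.6+7.5, 17.9+7.5, 14.6+3] = [33.100,25.400,17.600]
diag = √(47.6²+47.6²+12.5²) = √4687.77 = 68.467

min=[-14.500,-22.200,5.100] max=[33.100,25.400,17.600] diag=68.467


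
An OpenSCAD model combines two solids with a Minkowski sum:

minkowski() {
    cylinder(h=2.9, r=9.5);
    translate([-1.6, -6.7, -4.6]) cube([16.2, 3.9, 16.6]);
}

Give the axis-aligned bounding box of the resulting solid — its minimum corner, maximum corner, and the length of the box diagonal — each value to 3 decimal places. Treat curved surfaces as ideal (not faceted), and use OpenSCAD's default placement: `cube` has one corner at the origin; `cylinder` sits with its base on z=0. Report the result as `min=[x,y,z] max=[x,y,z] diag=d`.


min=[-11.100,-16.200,-4.600] max=[24.100,6.700,14.900] diag=46.300

A = translate([-1.6, -6.7, -4.6]) cube([16.2, 3.9, 16.6]) → bbox [-1.6,-6.7,-4.6] .. [14.6,-2.8,12]
B = cylinder(h=2.9, r=9.5) → bbox [-9.5,-9.5,0] .. [9.5,9.5,2.9]
lo = A.lo+B.lo = [-1.6-9.5, -6.7-9.5, -4.6+0] = [-11.100,-16.200,-4.600]
hi = A.hi+B.hi = [14.6+9.5, -2.8+9.5, 12+2.9] = [24.100,6.700,14.900]
diag = √(35.2²+22.9²+19.5²) = √2143.7 = 46.300


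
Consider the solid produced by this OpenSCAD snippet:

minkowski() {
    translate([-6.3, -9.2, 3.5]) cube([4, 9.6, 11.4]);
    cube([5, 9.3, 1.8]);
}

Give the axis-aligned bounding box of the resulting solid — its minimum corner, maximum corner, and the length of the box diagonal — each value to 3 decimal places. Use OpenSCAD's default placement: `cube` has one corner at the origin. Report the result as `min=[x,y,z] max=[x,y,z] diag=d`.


A = translate([-6.3, -9.2, 3.5]) cube([4, 9.6, 11.4]) → bbox [-6.3,-9.2,3.5] .. [-2.3,0.4,14.9]
B = cube([5, 9.3, 1.8]) → bbox [0,0,0] .. [5,9.3,1.8]
lo = A.lo+B.lo = [-6.3+0, -9.2+0, 3.5+0] = [-6.300,-9.200,3.500]
hi = A.hi+B.hi = [-2.3+5, 0.4+9.3, 14.9+1.8] = [2.700,9.700,16.700]
diag = √(9²+18.9²+13.2²) = √612.45 = 24.748

min=[-6.300,-9.200,3.500] max=[2.700,9.700,16.700] diag=24.748


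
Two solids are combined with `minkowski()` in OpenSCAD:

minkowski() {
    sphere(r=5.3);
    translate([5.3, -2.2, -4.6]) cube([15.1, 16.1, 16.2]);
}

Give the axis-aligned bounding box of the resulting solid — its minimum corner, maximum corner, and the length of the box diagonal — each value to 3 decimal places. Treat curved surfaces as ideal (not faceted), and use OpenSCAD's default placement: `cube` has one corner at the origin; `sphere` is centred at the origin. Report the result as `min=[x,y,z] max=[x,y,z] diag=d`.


min=[0.000,-7.500,-9.900] max=[25.700,19.200,16.900] diag=45.734

A = translate([5.3, -2.2, -4.6]) cube([15.1, 16.1, 16.2]) → bbox [5.3,-2.2,-4.6] .. [20.4,13.9,11.6]
B = sphere(r=5.3) → bbox [-5.3,-5.3,-5.3] .. [5.3,5.3,5.3]
lo = A.lo+B.lo = [5.3-5.3, -2.2-5.3, -4.6-5.3] = [0.000,-7.500,-9.900]
hi = A.hi+B.hi = [20.4+5.3, 13.9+5.3, 11.6+5.3] = [25.700,19.200,16.900]
diag = √(25.7²+26.7²+26.8²) = √2091.62 = 45.734


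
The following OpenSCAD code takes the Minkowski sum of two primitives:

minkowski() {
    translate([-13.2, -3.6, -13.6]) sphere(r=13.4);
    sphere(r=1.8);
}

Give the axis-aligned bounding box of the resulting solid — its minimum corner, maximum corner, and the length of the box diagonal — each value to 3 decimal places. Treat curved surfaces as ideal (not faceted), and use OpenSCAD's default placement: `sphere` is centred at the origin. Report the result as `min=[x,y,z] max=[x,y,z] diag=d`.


A = translate([-13.2, -3.6, -13.6]) sphere(r=13.4) → bbox [-26.6,-17,-27] .. [0.2,9.8,-0.2]
B = sphere(r=1.8) → bbox [-1.8,-1.8,-1.8] .. [1.8,1.8,1.8]
lo = A.lo+B.lo = [-26.6-1.8, -17-1.8, -27-1.8] = [-28.400,-18.800,-28.800]
hi = A.hi+B.hi = [0.2+1.8, 9.8+1.8, -0.2+1.8] = [2.000,11.600,1.600]
diag = √(30.4²+30.4²+30.4²) = √2772.48 = 52.654

min=[-28.400,-18.800,-28.800] max=[2.000,11.600,1.600] diag=52.654


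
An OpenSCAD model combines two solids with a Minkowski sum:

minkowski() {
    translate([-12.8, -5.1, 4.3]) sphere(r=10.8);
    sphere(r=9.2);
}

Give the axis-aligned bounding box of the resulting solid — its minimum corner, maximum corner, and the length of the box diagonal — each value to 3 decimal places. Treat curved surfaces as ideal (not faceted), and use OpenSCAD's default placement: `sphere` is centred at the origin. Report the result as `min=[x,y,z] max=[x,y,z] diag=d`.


min=[-32.800,-25.100,-15.700] max=[7.200,14.900,24.300] diag=69.282

A = translate([-12.8, -5.1, 4.3]) sphere(r=10.8) → bbox [-23.6,-15.9,-6.5] .. [-2,5.7,15.1]
B = sphere(r=9.2) → bbox [-9.2,-9.2,-9.2] .. [9.2,9.2,9.2]
lo = A.lo+B.lo = [-23.6-9.2, -15.9-9.2, -6.5-9.2] = [-32.800,-25.100,-15.700]
hi = A.hi+B.hi = [-2+9.2, 5.7+9.2, 15.1+9.2] = [7.200,14.900,24.300]
diag = √(40²+40²+40²) = √4800 = 69.282


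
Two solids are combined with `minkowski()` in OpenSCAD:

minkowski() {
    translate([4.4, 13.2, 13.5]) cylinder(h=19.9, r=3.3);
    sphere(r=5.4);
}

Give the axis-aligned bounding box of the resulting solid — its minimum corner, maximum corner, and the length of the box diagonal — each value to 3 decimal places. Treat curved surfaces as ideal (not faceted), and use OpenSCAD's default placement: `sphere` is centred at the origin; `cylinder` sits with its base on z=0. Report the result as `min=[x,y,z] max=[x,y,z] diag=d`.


min=[-4.300,4.500,8.100] max=[13.100,21.900,38.800] diag=39.345

A = translate([4.4, 13.2, 13.5]) cylinder(h=19.9, r=3.3) → bbox [1.1,9.9,13.5] .. [7.7,16.5,33.4]
B = sphere(r=5.4) → bbox [-5.4,-5.4,-5.4] .. [5.4,5.4,5.4]
lo = A.lo+B.lo = [1.1-5.4, 9.9-5.4, 13.5-5.4] = [-4.300,4.500,8.100]
hi = A.hi+B.hi = [7.7+5.4, 16.5+5.4, 33.4+5.4] = [13.100,21.900,38.800]
diag = √(17.4²+17.4²+30.7²) = √1548.01 = 39.345


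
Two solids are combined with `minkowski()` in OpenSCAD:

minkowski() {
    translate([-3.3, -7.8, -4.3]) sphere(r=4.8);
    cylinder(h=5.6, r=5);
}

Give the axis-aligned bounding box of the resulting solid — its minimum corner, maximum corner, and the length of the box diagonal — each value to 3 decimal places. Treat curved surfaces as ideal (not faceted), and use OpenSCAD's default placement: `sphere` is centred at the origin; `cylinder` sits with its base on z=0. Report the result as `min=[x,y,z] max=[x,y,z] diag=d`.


A = translate([-3.3, -7.8, -4.3]) sphere(r=4.8) → bbox [-8.1,-12.6,-9.1] .. [1.5,-3,0.5]
B = cylinder(h=5.6, r=5) → bbox [-5,-5,0] .. [5,5,5.6]
lo = A.lo+B.lo = [-8.1-5, -12.6-5, -9.1+0] = [-13.100,-17.600,-9.100]
hi = A.hi+B.hi = [1.5+5, -3+5, 0.5+5.6] = [6.500,2.000,6.100]
diag = √(19.6²+19.6²+15.2²) = √999.36 = 31.613

min=[-13.100,-17.600,-9.100] max=[6.500,2.000,6.100] diag=31.613


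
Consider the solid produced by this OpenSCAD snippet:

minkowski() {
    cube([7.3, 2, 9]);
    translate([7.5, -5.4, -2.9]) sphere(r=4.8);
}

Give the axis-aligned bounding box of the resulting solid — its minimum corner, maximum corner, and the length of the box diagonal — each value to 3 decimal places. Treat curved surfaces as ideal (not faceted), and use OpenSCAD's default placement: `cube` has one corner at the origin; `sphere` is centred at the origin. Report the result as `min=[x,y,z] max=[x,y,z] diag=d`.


A = translate([7.5, -5.4, -2.9]) sphere(r=4.8) → bbox [2.7,-10.2,-7.7] .. [12.3,-0.6,1.9]
B = cube([7.3, 2, 9]) → bbox [0,0,0] .. [7.3,2,9]
lo = A.lo+B.lo = [2.7+0, -10.2+0, -7.7+0] = [2.700,-10.200,-7.700]
hi = A.hi+B.hi = [12.3+7.3, -0.6+2, 1.9+9] = [19.600,1.400,10.900]
diag = √(16.9²+11.6²+18.6²) = √766.13 = 27.679

min=[2.700,-10.200,-7.700] max=[19.600,1.400,10.900] diag=27.679


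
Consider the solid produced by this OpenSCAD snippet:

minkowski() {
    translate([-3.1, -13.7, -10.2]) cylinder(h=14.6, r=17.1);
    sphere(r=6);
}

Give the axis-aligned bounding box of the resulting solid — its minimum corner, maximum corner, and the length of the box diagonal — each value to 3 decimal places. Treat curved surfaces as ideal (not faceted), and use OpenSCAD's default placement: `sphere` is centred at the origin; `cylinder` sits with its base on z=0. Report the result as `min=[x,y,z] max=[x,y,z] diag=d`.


min=[-26.200,-36.800,-16.200] max=[20.000,9.400,10.400] diag=70.544

A = translate([-3.1, -13.7, -10.2]) cylinder(h=14.6, r=17.1) → bbox [-20.2,-30.8,-10.2] .. [14,3.4,4.4]
B = sphere(r=6) → bbox [-6,-6,-6] .. [6,6,6]
lo = A.lo+B.lo = [-20.2-6, -30.8-6, -10.2-6] = [-26.200,-36.800,-16.200]
hi = A.hi+B.hi = [14+6, 3.4+6, 4.4+6] = [20.000,9.400,10.400]
diag = √(46.2²+46.2²+26.6²) = √4976.44 = 70.544


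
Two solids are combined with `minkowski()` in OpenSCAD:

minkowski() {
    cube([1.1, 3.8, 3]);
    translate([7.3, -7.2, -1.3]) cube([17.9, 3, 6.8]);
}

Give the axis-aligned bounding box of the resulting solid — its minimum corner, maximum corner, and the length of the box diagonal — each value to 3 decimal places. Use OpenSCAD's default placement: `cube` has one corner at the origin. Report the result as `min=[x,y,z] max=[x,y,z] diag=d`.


A = translate([7.3, -7.2, -1.3]) cube([17.9, 3, 6.8]) → bbox [7.3,-7.2,-1.3] .. [25.2,-4.2,5.5]
B = cube([1.1, 3.8, 3]) → bbox [0,0,0] .. [1.1,3.8,3]
lo = A.lo+B.lo = [7.3+0, -7.2+0, -1.3+0] = [7.300,-7.200,-1.300]
hi = A.hi+B.hi = [25.2+1.1, -4.2+3.8, 5.5+3] = [26.300,-0.400,8.500]
diag = √(19²+6.8²+9.8²) = √503.28 = 22.434

min=[7.300,-7.200,-1.300] max=[26.300,-0.400,8.500] diag=22.434


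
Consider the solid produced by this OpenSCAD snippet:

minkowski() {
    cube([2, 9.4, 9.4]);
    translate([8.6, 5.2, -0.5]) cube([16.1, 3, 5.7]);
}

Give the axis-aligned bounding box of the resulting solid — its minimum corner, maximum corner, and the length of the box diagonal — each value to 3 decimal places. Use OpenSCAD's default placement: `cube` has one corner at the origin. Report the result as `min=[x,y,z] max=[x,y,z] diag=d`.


A = translate([8.6, 5.2, -0.5]) cube([16.1, 3, 5.7]) → bbox [8.6,5.2,-0.5] .. [24.7,8.2,5.2]
B = cube([2, 9.4, 9.4]) → bbox [0,0,0] .. [2,9.4,9.4]
lo = A.lo+B.lo = [8.6+0, 5.2+0, -0.5+0] = [8.600,5.200,-0.500]
hi = A.hi+B.hi = [24.7+2, 8.2+9.4, 5.2+9.4] = [26.700,17.600,14.600]
diag = √(18.1²+12.4²+15.1²) = √709.38 = 26.634

min=[8.600,5.200,-0.500] max=[26.700,17.600,14.600] diag=26.634


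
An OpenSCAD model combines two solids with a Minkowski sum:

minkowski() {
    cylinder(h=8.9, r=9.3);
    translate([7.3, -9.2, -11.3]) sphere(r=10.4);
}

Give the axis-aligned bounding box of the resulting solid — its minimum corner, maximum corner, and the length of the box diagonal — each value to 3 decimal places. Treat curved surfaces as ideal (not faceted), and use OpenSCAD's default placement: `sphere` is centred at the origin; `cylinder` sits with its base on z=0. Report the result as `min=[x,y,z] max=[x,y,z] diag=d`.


min=[-12.400,-28.900,-21.700] max=[27.000,10.500,8.000] diag=63.141

A = translate([7.3, -9.2, -11.3]) sphere(r=10.4) → bbox [-3.1,-19.6,-21.7] .. [17.7,1.2,-0.9]
B = cylinder(h=8.9, r=9.3) → bbox [-9.3,-9.3,0] .. [9.3,9.3,8.9]
lo = A.lo+B.lo = [-3.1-9.3, -19.6-9.3, -21.7+0] = [-12.400,-28.900,-21.700]
hi = A.hi+B.hi = [17.7+9.3, 1.2+9.3, -0.9+8.9] = [27.000,10.500,8.000]
diag = √(39.4²+39.4²+29.7²) = √3986.81 = 63.141


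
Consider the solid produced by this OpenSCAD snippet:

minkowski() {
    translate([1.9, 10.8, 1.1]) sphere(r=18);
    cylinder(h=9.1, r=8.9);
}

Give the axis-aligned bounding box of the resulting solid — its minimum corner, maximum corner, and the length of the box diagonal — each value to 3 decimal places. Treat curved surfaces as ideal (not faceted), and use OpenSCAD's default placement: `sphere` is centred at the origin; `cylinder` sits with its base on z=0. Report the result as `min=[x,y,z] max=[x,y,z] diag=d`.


min=[-25.000,-16.100,-16.900] max=[28.800,37.700,28.200] diag=88.447

A = translate([1.9, 10.8, 1.1]) sphere(r=18) → bbox [-16.1,-7.2,-16.9] .. [19.9,28.8,19.1]
B = cylinder(h=9.1, r=8.9) → bbox [-8.9,-8.9,0] .. [8.9,8.9,9.1]
lo = A.lo+B.lo = [-16.1-8.9, -7.2-8.9, -16.9+0] = [-25.000,-16.100,-16.900]
hi = A.hi+B.hi = [19.9+8.9, 28.8+8.9, 19.1+9.1] = [28.800,37.700,28.200]
diag = √(53.8²+53.8²+45.1²) = √7822.89 = 88.447


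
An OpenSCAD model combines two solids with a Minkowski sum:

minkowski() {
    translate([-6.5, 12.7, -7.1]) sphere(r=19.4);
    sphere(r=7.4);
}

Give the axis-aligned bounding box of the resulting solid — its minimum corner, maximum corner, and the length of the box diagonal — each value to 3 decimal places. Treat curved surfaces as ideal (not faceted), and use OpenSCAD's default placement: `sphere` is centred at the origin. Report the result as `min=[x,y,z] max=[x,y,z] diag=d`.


min=[-33.300,-14.100,-33.900] max=[20.300,39.500,19.700] diag=92.838

A = translate([-6.5, 12.7, -7.1]) sphere(r=19.4) → bbox [-25.9,-6.7,-26.5] .. [12.9,32.1,12.3]
B = sphere(r=7.4) → bbox [-7.4,-7.4,-7.4] .. [7.4,7.4,7.4]
lo = A.lo+B.lo = [-25.9-7.4, -6.7-7.4, -26.5-7.4] = [-33.300,-14.100,-33.900]
hi = A.hi+B.hi = [12.9+7.4, 32.1+7.4, 12.3+7.4] = [20.300,39.500,19.700]
diag = √(53.6²+53.6²+53.6²) = √8618.88 = 92.838


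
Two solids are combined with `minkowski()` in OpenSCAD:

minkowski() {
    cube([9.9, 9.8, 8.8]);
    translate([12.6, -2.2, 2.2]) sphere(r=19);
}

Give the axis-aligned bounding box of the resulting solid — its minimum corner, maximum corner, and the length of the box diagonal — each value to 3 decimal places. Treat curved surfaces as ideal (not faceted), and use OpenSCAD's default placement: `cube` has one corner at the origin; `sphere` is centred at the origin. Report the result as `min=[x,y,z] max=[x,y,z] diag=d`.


min=[-6.400,-21.200,-16.800] max=[41.500,26.600,30.000] diag=82.277

A = translate([12.6, -2.2, 2.2]) sphere(r=19) → bbox [-6.4,-21.2,-16.8] .. [31.6,16.8,21.2]
B = cube([9.9, 9.8, 8.8]) → bbox [0,0,0] .. [9.9,9.8,8.8]
lo = A.lo+B.lo = [-6.4+0, -21.2+0, -16.8+0] = [-6.400,-21.200,-16.800]
hi = A.hi+B.hi = [31.6+9.9, 16.8+9.8, 21.2+8.8] = [41.500,26.600,30.000]
diag = √(47.9²+47.8²+46.8²) = √6769.49 = 82.277


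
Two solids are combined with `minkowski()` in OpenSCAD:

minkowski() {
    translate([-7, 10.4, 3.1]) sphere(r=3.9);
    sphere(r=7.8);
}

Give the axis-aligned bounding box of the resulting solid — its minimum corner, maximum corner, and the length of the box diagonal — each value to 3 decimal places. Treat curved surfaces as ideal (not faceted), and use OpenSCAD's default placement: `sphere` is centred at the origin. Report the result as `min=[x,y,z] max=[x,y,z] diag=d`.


min=[-18.700,-1.300,-8.600] max=[4.700,22.100,14.800] diag=40.530

A = translate([-7, 10.4, 3.1]) sphere(r=3.9) → bbox [-10.9,6.5,-0.8] .. [-3.1,14.3,7]
B = sphere(r=7.8) → bbox [-7.8,-7.8,-7.8] .. [7.8,7.8,7.8]
lo = A.lo+B.lo = [-10.9-7.8, 6.5-7.8, -0.8-7.8] = [-18.700,-1.300,-8.600]
hi = A.hi+B.hi = [-3.1+7.8, 14.3+7.8, 7+7.8] = [4.700,22.100,14.800]
diag = √(23.4²+23.4²+23.4²) = √1642.68 = 40.530


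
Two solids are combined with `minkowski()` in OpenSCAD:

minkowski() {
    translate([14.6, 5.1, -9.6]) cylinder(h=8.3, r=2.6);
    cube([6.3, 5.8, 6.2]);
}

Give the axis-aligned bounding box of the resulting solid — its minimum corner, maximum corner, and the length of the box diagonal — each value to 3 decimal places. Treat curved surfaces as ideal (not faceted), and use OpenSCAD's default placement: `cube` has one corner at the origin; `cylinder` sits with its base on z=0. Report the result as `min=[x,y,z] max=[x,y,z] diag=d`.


A = translate([14.6, 5.1, -9.6]) cylinder(h=8.3, r=2.6) → bbox [12,2.5,-9.6] .. [17.2,7.7,-1.3]
B = cube([6.3, 5.8, 6.2]) → bbox [0,0,0] .. [6.3,5.8,6.2]
lo = A.lo+B.lo = [12+0, 2.5+0, -9.6+0] = [12.000,2.500,-9.600]
hi = A.hi+B.hi = [17.2+6.3, 7.7+5.8, -1.3+6.2] = [23.500,13.500,4.900]
diag = √(11.5²+11²+14.5²) = √463.5 = 21.529

min=[12.000,2.500,-9.600] max=[23.500,13.500,4.900] diag=21.529


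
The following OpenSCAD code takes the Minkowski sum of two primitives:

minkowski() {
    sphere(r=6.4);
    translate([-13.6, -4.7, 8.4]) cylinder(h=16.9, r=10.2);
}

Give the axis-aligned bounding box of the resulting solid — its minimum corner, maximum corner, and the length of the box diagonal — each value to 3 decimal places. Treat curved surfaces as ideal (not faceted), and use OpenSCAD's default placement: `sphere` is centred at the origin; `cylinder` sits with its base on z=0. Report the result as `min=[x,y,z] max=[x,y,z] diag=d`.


A = translate([-13.6, -4.7, 8.4]) cylinder(h=16.9, r=10.2) → bbox [-23.8,-14.9,8.4] .. [-3.4,5.5,25.3]
B = sphere(r=6.4) → bbox [-6.4,-6.4,-6.4] .. [6.4,6.4,6.4]
lo = A.lo+B.lo = [-23.8-6.4, -14.9-6.4, 8.4-6.4] = [-30.200,-21.300,2.000]
hi = A.hi+B.hi = [-3.4+6.4, 5.5+6.4, 25.3+6.4] = [3.000,11.900,31.700]
diag = √(33.2²+33.2²+29.7²) = √3086.57 = 55.557

min=[-30.200,-21.300,2.000] max=[3.000,11.900,31.700] diag=55.557


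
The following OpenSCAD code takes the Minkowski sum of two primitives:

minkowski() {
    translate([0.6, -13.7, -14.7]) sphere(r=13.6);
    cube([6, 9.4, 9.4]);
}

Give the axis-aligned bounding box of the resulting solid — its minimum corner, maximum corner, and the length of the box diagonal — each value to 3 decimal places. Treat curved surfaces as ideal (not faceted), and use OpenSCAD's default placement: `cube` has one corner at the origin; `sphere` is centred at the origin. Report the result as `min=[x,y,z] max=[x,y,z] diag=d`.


min=[-13.000,-27.300,-28.300] max=[20.200,9.300,8.300] diag=61.493

A = translate([0.6, -13.7, -14.7]) sphere(r=13.6) → bbox [-13,-27.3,-28.3] .. [14.2,-0.1,-1.1]
B = cube([6, 9.4, 9.4]) → bbox [0,0,0] .. [6,9.4,9.4]
lo = A.lo+B.lo = [-13+0, -27.3+0, -28.3+0] = [-13.000,-27.300,-28.300]
hi = A.hi+B.hi = [14.2+6, -0.1+9.4, -1.1+9.4] = [20.200,9.300,8.300]
diag = √(33.2²+36.6²+36.6²) = √3781.36 = 61.493


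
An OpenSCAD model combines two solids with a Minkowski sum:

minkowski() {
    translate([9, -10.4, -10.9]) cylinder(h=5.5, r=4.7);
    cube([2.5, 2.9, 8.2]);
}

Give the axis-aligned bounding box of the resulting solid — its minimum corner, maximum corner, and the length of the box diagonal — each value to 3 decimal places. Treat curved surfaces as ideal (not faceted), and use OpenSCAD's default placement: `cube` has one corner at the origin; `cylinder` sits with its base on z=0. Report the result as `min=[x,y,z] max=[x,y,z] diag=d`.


A = translate([9, -10.4, -10.9]) cylinder(h=5.5, r=4.7) → bbox [4.3,-15.1,-10.9] .. [13.7,-5.7,-5.4]
B = cube([2.5, 2.9, 8.2]) → bbox [0,0,0] .. [2.5,2.9,8.2]
lo = A.lo+B.lo = [4.3+0, -15.1+0, -10.9+0] = [4.300,-15.100,-10.900]
hi = A.hi+B.hi = [13.7+2.5, -5.7+2.9, -5.4+8.2] = [16.200,-2.800,2.800]
diag = √(11.9²+12.3²+13.7²) = √480.59 = 21.922

min=[4.300,-15.100,-10.900] max=[16.200,-2.800,2.800] diag=21.922


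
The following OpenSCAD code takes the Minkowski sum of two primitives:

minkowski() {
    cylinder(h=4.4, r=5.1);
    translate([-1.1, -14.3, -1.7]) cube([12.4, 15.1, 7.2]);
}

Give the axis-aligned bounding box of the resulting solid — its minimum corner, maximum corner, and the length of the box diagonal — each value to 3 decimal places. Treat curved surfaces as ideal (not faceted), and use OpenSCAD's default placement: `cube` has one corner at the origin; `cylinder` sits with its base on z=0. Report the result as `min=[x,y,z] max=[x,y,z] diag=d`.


A = translate([-1.1, -14.3, -1.7]) cube([12.4, 15.1, 7.2]) → bbox [-1.1,-14.3,-1.7] .. [11.3,0.8,5.5]
B = cylinder(h=4.4, r=5.1) → bbox [-5.1,-5.1,0] .. [5.1,5.1,4.4]
lo = A.lo+B.lo = [-1.1-5.1, -14.3-5.1, -1.7+0] = [-6.200,-19.400,-1.700]
hi = A.hi+B.hi = [11.3+5.1, 0.8+5.1, 5.5+4.4] = [16.400,5.900,9.900]
diag = √(22.6²+25.3²+11.6²) = √1285.41 = 35.853

min=[-6.200,-19.400,-1.700] max=[16.400,5.900,9.900] diag=35.853


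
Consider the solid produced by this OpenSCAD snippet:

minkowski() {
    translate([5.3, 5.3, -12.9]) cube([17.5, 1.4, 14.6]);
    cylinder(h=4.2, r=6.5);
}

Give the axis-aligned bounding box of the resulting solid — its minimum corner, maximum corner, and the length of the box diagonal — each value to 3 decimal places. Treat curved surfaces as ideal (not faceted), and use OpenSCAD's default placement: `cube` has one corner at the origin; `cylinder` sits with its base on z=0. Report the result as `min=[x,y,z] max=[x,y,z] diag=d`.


A = translate([5.3, 5.3, -12.9]) cube([17.5, 1.4, 14.6]) → bbox [5.3,5.3,-12.9] .. [22.8,6.7,1.7]
B = cylinder(h=4.2, r=6.5) → bbox [-6.5,-6.5,0] .. [6.5,6.5,4.2]
lo = A.lo+B.lo = [5.3-6.5, 5.3-6.5, -12.9+0] = [-1.200,-1.200,-12.900]
hi = A.hi+B.hi = [22.8+6.5, 6.7+6.5, 1.7+4.2] = [29.300,13.200,5.900]
diag = √(30.5²+14.4²+18.8²) = √1491.05 = 38.614

min=[-1.200,-1.200,-12.900] max=[29.300,13.200,5.900] diag=38.614


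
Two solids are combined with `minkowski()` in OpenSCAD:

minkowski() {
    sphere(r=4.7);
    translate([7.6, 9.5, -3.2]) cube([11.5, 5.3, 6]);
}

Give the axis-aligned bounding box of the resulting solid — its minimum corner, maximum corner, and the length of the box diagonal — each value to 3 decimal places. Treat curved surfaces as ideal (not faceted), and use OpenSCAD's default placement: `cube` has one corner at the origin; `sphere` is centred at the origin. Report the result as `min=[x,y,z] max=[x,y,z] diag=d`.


A = translate([7.6, 9.5, -3.2]) cube([11.5, 5.3, 6]) → bbox [7.6,9.5,-3.2] .. [19.1,14.8,2.8]
B = sphere(r=4.7) → bbox [-4.7,-4.7,-4.7] .. [4.7,4.7,4.7]
lo = A.lo+B.lo = [7.6-4.7, 9.5-4.7, -3.2-4.7] = [2.900,4.800,-7.900]
hi = A.hi+B.hi = [19.1+4.7, 14.8+4.7, 2.8+4.7] = [23.800,19.500,7.500]
diag = √(20.9²+14.7²+15.4²) = √890.06 = 29.834

min=[2.900,4.800,-7.900] max=[23.800,19.500,7.500] diag=29.834


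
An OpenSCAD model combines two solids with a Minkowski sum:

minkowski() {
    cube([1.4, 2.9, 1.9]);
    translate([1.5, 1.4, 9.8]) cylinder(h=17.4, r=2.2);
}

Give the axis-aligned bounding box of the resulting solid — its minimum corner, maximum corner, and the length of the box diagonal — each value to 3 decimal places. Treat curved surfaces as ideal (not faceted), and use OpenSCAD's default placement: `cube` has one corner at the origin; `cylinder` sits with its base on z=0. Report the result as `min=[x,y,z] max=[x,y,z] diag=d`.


A = translate([1.5, 1.4, 9.8]) cylinder(h=17.4, r=2.2) → bbox [-0.7,-0.8,9.8] .. [3.7,3.6,27.2]
B = cube([1.4, 2.9, 1.9]) → bbox [0,0,0] .. [1.4,2.9,1.9]
lo = A.lo+B.lo = [-0.7+0, -0.8+0, 9.8+0] = [-0.700,-0.800,9.800]
hi = A.hi+B.hi = [3.7+1.4, 3.6+2.9, 27.2+1.9] = [5.100,6.500,29.100]
diag = √(5.8²+7.3²+19.3²) = √459.42 = 21.434

min=[-0.700,-0.800,9.800] max=[5.100,6.500,29.100] diag=21.434


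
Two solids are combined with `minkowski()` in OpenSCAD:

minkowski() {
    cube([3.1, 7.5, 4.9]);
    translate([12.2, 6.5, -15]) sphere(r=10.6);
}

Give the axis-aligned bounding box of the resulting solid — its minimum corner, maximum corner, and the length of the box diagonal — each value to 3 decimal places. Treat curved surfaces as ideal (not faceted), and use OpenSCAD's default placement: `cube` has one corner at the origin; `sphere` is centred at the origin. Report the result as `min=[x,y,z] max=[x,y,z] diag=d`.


A = translate([12.2, 6.5, -15]) sphere(r=10.6) → bbox [1.6,-4.1,-25.6] .. [22.8,17.1,-4.4]
B = cube([3.1, 7.5, 4.9]) → bbox [0,0,0] .. [3.1,7.5,4.9]
lo = A.lo+B.lo = [1.6+0, -4.1+0, -25.6+0] = [1.600,-4.100,-25.600]
hi = A.hi+B.hi = [22.8+3.1, 17.1+7.5, -4.4+4.9] = [25.900,24.600,0.500]
diag = √(24.3²+28.7²+26.1²) = √2095.39 = 45.775

min=[1.600,-4.100,-25.600] max=[25.900,24.600,0.500] diag=45.775


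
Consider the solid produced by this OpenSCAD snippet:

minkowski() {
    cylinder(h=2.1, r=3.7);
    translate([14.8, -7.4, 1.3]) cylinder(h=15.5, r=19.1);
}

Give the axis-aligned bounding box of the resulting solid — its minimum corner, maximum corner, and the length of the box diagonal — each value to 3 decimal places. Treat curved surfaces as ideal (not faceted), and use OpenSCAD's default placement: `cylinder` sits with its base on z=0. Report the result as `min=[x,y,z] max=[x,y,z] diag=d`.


A = translate([14.8, -7.4, 1.3]) cylinder(h=15.5, r=19.1) → bbox [-4.3,-26.5,1.3] .. [33.9,11.7,16.8]
B = cylinder(h=2.1, r=3.7) → bbox [-3.7,-3.7,0] .. [3.7,3.7,2.1]
lo = A.lo+B.lo = [-4.3-3.7, -26.5-3.7, 1.3+0] = [-8.000,-30.200,1.300]
hi = A.hi+B.hi = [33.9+3.7, 11.7+3.7, 16.8+2.1] = [37.600,15.400,18.900]
diag = √(45.6²+45.6²+17.6²) = √4468.48 = 66.847

min=[-8.000,-30.200,1.300] max=[37.600,15.400,18.900] diag=66.847
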